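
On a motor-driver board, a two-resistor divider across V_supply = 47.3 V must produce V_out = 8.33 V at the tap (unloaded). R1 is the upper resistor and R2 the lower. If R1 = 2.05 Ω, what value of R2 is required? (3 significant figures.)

Required fraction k = V_out/V_supply = 0.1761.
Rearranging, R2 = R1·k/(1−k) = 2.05 × 0.2138 = 0.4382 Ω.

R2 ≈ 0.438 Ω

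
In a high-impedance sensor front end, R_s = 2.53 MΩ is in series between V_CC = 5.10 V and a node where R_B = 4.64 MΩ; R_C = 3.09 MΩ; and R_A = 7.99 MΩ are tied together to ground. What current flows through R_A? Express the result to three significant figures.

Equivalent of the parallel group: R_p = 1.505 MΩ.
V_A by voltage divider: V_A = 5.10 × 1.505/(2.53 + 1.505) = 1.903 V.
I(R_A) = V_A / R_A = 1.903/7.99 = 0.2381 µA.
(Equivalently: I_total = 1.264 µA, then current-divider fraction G_k/ΣG = 0.1884.)

I ≈ 0.238 µA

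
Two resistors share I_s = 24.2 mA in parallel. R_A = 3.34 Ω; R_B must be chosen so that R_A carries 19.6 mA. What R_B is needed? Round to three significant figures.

Two-branch current divider: I_A = I_s · R_B/(R_A + R_B).
With f = 0.8099, R_B = R_A · f/(1−f) = 3.34 × 4.261 = 14.23 Ω.

R_B ≈ 14.2 Ω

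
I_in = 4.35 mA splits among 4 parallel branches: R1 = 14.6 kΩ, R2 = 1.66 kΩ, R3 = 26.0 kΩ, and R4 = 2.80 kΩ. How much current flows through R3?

Conductances: ΣG = 1/14.6 + 1/1.66 + 1/26.0 + 1/2.80 = 1.067 (1/kΩ).
Current divider: I(R3) = I_in · G_k/ΣG = 4.35 × (0.03846/1.067) = 4.35 × 0.03606 = 0.1569 mA.

I ≈ 0.157 mA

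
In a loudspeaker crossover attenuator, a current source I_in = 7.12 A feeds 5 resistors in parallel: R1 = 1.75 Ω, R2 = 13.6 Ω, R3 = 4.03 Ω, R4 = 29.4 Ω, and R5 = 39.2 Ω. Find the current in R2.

I ≈ 0.550 A

Total conductance ΣG = 1/1.75 + 1/13.6 + 1/4.03 + 1/29.4 + 1/39.2 = 0.9526 (units of 1/Ω).
Current divider: I(R2) = I_in · G_k/ΣG = 7.12 × (0.07353/0.9526) = 7.12 × 0.07719 = 0.5496 A.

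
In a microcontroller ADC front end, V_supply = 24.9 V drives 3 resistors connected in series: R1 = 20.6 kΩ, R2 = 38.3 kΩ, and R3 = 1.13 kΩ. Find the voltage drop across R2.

V ≈ 15.9 V

Total series resistance ΣR = 20.6 + 38.3 + 1.13 = 60.03 kΩ.
By the voltage-divider rule, V = 24.9 × 38.30/60.03 = 15.89 V.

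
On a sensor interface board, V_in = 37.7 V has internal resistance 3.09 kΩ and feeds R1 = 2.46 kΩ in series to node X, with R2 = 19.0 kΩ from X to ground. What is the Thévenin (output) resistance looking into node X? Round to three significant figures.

R_th ≈ 4.30 kΩ

R1' = 3.09 + 2.46 = 5.550 kΩ (source resistance + R1).
Looking into X with the source shorted: R_th = R1'·R2/(R1'+R2) = 5.550 × 19.0/24.55 = 4.295 kΩ.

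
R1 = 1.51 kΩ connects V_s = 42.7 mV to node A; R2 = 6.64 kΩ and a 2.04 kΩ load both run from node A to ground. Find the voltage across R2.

V_out ≈ 21.7 mV

R2 ‖ R_L = (6.64 × 2.04)/(6.64 + 2.04) = 1.561 kΩ.
Now apply the divider: V_out = 42.7 × 0.5082 = 21.70 mV.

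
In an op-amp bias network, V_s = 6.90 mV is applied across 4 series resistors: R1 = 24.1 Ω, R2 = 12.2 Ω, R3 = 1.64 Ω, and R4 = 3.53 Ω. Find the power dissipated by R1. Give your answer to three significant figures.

P ≈ 0.667 µW

The common current is I = 6.90/41.47 = 0.1664 mA.
V(R1) = I·R = 4.010 mV; P = V·I = 4.010 × 0.1664 = 0.6672 µW.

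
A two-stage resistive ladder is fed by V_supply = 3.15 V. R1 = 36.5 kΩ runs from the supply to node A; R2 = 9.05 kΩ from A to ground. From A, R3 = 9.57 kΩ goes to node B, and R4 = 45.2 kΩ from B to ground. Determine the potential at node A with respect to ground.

V_A ≈ 0.553 V

Looking into the second stage from A: R3 + R4 = 54.77 kΩ appears in parallel with R2.
Effective lower resistance at A: R2 ‖ 54.77 = 7.767 kΩ.
So V_A = 3.15 × 0.1755 = 0.5527 V.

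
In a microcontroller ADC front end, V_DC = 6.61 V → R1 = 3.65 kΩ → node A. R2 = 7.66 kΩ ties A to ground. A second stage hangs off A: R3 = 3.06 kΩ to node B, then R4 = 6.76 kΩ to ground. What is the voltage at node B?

Looking into the second stage from A: R3 + R4 = 9.820 kΩ appears in parallel with R2.
R2 ‖ (R3+R4) = 4.303 kΩ.
V_A = 6.61 × 4.303/(3.65 + 4.303) = 3.576 V.
Stage 2 is unloaded, so V_B = V_A · R4/(R3+R4) = 3.576 × 6.76/9.820 = 2.462 V.

V_B ≈ 2.46 V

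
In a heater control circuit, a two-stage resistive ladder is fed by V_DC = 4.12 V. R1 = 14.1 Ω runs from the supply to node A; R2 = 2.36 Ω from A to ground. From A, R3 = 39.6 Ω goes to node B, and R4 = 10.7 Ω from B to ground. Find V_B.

The second stage (R3 + R4 = 50.30 Ω) loads node A in parallel with R2.
Effective lower resistance at A: R2 ‖ 50.30 = 2.254 Ω.
First divider: V_A = V_DC · 2.254/(14.1 + 2.254) = 0.5679 V.
Then the unloaded second divider: V_B = V_A × R4/(R3+R4) = 0.5679 × 0.2127 = 0.1208 V.

V_B ≈ 0.121 V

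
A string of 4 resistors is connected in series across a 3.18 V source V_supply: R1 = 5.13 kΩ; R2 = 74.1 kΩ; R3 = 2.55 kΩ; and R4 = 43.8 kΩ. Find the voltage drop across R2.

V ≈ 1.88 V

Series total: ΣR = 5.13 + 74.1 + 2.55 + 43.8 = 125.6 kΩ.
Voltage divider: V = V_supply · (74.10 / 125.6) = 3.18 × 0.5901 = 1.876 V.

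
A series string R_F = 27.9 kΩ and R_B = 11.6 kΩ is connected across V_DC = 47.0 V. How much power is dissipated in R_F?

P ≈ 39.5 mW

The common current is I = 47.0/39.50 = 1.190 mA.
V(R_F) = I·R = 33.20 V; P = V·I = 33.20 × 1.190 = 39.50 mW.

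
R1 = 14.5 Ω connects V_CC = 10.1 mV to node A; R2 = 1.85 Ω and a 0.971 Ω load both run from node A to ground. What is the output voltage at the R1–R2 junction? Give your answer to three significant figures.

V_out ≈ 0.425 mV

First combine the lower leg with the load: R2 ‖ R_L = 0.6368 Ω.
Now apply the divider: V_out = 10.1 × 0.04207 = 0.4249 mV.
(Unloaded it would be 1.14 mV; the load pulls it down.)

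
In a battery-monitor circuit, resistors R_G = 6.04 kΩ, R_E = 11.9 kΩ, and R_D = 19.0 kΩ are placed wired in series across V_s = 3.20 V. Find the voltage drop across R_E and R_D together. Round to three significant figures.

V ≈ 2.68 V

Total series resistance ΣR = 6.04 + 11.9 + 19.0 = 36.94 kΩ.
R_{R_E..R_D} = 11.9 + 19.0 = 30.90 kΩ.
V = V_s · R/ΣR = 3.20 × 0.8365 = 2.677 V.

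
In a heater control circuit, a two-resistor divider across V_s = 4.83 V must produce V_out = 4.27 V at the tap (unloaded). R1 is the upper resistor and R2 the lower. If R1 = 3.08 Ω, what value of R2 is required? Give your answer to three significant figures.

R2 ≈ 23.5 Ω

Required fraction k = V_out/V_s = 0.8841.
Rearranging, R2 = R1·k/(1−k) = 3.08 × 7.625 = 23.48 Ω.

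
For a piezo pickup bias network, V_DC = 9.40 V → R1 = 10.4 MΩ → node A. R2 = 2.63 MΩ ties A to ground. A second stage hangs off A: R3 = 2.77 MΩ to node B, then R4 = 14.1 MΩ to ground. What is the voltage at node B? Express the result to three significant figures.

The second stage (R3 + R4 = 16.87 MΩ) loads node A in parallel with R2.
R2 ‖ (R3+R4) = 2.275 MΩ.
So V_A = 9.40 × 0.1795 = 1.687 V.
V_B = V_A × 0.8358 = 1.410 V.

V_B ≈ 1.41 V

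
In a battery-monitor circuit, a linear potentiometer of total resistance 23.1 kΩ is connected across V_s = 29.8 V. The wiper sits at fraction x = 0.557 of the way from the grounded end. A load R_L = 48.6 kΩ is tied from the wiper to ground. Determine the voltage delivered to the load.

V_out ≈ 14.9 V

Lower segment x·R_p = 12.87 kΩ; upper segment (1−x)·R_p = 10.23 kΩ.
R_L loads the lower segment: effective lower R = 10.17 kΩ.
Loaded-divider output: V_out = 29.8 × 0.4985 = 14.86 V.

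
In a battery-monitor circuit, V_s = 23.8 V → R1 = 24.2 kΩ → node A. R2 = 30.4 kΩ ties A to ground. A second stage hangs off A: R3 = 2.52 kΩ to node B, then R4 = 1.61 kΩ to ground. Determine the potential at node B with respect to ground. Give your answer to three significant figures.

V_B ≈ 1.21 V

Looking into the second stage from A: R3 + R4 = 4.130 kΩ appears in parallel with R2.
Effective lower resistance at A: R2 ‖ 4.130 = 3.636 kΩ.
So V_A = 23.8 × 0.1306 = 3.109 V.
V_B = V_A × 0.3898 = 1.212 V.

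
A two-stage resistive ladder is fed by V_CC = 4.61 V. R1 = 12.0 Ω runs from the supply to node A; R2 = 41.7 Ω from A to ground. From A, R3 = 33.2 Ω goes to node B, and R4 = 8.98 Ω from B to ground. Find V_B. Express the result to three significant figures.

V_B ≈ 0.624 V

Looking into the second stage from A: R3 + R4 = 42.18 Ω appears in parallel with R2.
R2 ‖ (R3+R4) = 20.97 Ω.
First divider: V_A = V_CC · 20.97/(12.0 + 20.97) = 2.932 V.
Stage 2 is unloaded, so V_B = V_A · R4/(R3+R4) = 2.932 × 8.98/42.18 = 0.6242 V.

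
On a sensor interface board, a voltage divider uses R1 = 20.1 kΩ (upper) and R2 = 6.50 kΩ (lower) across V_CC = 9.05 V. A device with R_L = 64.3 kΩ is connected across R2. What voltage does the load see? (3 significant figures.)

V_out ≈ 2.05 V

The load sits in parallel with R2, giving an effective lower resistance R2' = R2·R_L/(R2+R_L) = 5.903 kΩ.
Voltage divider with the loaded lower leg: V_out = 9.05 × 5.903/(20.1 + 5.903) = 9.05 × 0.2270 = 2.055 V.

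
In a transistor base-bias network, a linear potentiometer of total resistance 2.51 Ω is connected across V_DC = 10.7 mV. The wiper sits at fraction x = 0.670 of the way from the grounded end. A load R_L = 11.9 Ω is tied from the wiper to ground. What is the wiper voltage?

V_out ≈ 6.85 mV

The pot divides into 0.8283 Ω above the wiper and 1.682 Ω below.
Lower segment in parallel with the load: 1.682 ‖ 11.9 = 1.473 Ω.
V_out = 10.7 × 1.473/(0.8283 + 1.473) = 6.850 mV.
(Unloaded: V_out = x·V_DC = 7.17 mV.)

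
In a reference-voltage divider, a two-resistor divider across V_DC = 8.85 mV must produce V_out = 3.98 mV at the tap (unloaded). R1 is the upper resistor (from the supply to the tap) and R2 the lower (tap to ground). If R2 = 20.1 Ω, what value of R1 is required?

R1 ≈ 24.6 Ω

The divider ratio is R2/(R1+R2) = 3.98/8.85 = 0.4497.
So R1 = R2 · (V_DC/V_out − 1) = 20.1 × (8.85/3.98 − 1) = 20.1 × 1.224 = 24.59 Ω.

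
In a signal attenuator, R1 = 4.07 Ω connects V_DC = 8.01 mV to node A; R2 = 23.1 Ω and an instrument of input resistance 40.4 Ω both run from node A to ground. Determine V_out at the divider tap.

R2 ‖ R_L = (23.1 × 40.4)/(23.1 + 40.4) = 14.70 Ω.
Voltage divider with the loaded lower leg: V_out = 8.01 × 14.70/(4.07 + 14.70) = 8.01 × 0.7831 = 6.273 mV.
(Unloaded it would be 6.81 mV; the load pulls it down.)

V_out ≈ 6.27 mV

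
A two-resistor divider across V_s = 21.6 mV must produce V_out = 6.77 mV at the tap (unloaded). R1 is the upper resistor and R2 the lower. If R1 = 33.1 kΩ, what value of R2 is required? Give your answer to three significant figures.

R2 ≈ 15.1 kΩ

Required fraction k = V_out/V_s = 0.3134.
R2 = R1 · 0.3134/(1 − 0.3134) = 15.11 kΩ.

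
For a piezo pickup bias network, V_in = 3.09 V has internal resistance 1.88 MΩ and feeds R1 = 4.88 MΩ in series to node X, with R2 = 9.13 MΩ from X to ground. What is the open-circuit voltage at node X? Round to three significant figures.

V_th ≈ 1.78 V

R1' = 1.88 + 4.88 = 6.760 MΩ (source resistance + R1).
With X open, the divider is unloaded: V_th = 3.09 × 9.13/15.89 = 1.775 V.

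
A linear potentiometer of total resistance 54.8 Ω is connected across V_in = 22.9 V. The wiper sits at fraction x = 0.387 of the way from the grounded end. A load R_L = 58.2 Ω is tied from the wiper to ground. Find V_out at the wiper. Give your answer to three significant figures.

Lower segment x·R_p = 21.21 Ω; upper segment (1−x)·R_p = 33.59 Ω.
Lower segment in parallel with the load: 21.21 ‖ 58.2 = 15.54 Ω.
Then V_out = V_in · 15.54/(33.59 + 15.54) = 7.244 V.
(Unloaded: V_out = x·V_in = 8.86 V.)

V_out ≈ 7.24 V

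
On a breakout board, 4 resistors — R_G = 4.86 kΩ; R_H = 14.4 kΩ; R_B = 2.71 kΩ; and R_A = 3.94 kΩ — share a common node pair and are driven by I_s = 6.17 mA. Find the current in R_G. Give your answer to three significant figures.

I ≈ 1.41 mA

Total conductance ΣG = 1/4.86 + 1/14.4 + 1/2.71 + 1/3.94 = 0.8980 (units of 1/kΩ).
Current divider: I(R_G) = I_s · G_k/ΣG = 6.17 × (0.2058/0.8980) = 6.17 × 0.2291 = 1.414 mA.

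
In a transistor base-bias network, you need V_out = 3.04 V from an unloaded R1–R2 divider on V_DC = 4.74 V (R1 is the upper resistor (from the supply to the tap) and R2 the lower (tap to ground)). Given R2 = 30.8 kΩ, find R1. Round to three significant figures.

R1 ≈ 17.2 kΩ

Required fraction k = V_out/V_DC = 0.6414.
So R1 = R2 · (V_DC/V_out − 1) = 30.8 × (4.74/3.04 − 1) = 30.8 × 0.5592 = 17.22 kΩ.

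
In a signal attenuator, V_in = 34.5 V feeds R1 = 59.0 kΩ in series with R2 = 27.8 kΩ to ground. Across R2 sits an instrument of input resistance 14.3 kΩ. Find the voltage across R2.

V_out ≈ 4.76 V

First combine the lower leg with the load: R2 ‖ R_L = 9.443 kΩ.
Then V_out = V_in · R2'/(R1 + R2') = 34.5 × 9.443/68.44 = 4.760 V.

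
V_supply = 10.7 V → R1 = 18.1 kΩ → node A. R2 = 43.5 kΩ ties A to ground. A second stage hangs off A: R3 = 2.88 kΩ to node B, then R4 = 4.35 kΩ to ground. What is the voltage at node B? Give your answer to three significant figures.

Node A sees R2 in parallel with the series input of stage 2, R3 + R4 = 7.230 kΩ.
Effective lower resistance at A: R2 ‖ 7.230 = 6.200 kΩ.
V_A = 10.7 × 6.200/(18.1 + 6.200) = 2.730 V.
Then the unloaded second divider: V_B = V_A × R4/(R3+R4) = 2.730 × 0.6017 = 1.642 V.

V_B ≈ 1.64 V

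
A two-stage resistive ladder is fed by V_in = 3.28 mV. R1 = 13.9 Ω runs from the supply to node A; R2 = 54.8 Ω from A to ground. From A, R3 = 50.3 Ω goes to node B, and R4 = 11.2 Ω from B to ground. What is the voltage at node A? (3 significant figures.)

Looking into the second stage from A: R3 + R4 = 61.50 Ω appears in parallel with R2.
Effective lower resistance at A: R2 ‖ 61.50 = 28.98 Ω.
So V_A = 3.28 × 0.6758 = 2.217 mV.

V_A ≈ 2.22 mV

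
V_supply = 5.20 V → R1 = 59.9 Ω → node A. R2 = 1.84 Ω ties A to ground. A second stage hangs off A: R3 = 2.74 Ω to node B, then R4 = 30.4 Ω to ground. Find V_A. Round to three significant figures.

Looking into the second stage from A: R3 + R4 = 33.14 Ω appears in parallel with R2.
Effective lower resistance at A: R2 ‖ 33.14 = 1.743 Ω.
First divider: V_A = V_supply · 1.743/(59.9 + 1.743) = 0.1471 V.

V_A ≈ 0.147 V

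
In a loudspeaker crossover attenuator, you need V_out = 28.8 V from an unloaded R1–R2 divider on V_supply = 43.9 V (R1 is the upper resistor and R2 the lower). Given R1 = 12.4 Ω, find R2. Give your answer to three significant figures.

R2 ≈ 23.7 Ω

The divider ratio is R2/(R1+R2) = 28.8/43.9 = 0.6560.
R2 = R1 · 0.6560/(1 − 0.6560) = 23.65 Ω.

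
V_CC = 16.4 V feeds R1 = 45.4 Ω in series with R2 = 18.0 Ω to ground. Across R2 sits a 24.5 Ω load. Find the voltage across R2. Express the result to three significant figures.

R2 ‖ R_L = (18.0 × 24.5)/(18.0 + 24.5) = 10.38 Ω.
Now apply the divider: V_out = 16.4 × 0.1860 = 3.051 V.

V_out ≈ 3.05 V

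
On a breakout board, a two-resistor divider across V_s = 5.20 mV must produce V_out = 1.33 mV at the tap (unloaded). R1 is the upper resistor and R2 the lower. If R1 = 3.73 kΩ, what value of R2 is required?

R2 ≈ 1.28 kΩ

V_out/V_s = R2/(R1+R2) = 0.2558.
Rearranging, R2 = R1·k/(1−k) = 3.73 × 0.3437 = 1.282 kΩ.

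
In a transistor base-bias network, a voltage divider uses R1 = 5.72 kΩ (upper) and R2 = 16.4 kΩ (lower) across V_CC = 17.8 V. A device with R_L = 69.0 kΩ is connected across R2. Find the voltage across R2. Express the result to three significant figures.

V_out ≈ 12.4 V

First combine the lower leg with the load: R2 ‖ R_L = 13.25 kΩ.
Voltage divider with the loaded lower leg: V_out = 17.8 × 13.25/(5.72 + 13.25) = 17.8 × 0.6985 = 12.43 V.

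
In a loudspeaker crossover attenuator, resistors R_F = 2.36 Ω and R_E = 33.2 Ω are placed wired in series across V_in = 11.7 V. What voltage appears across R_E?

V ≈ 10.9 V

ΣR = 2.36 + 33.2 = 35.56 Ω.
By the voltage-divider rule, V = 11.7 × 33.20/35.56 = 10.92 V.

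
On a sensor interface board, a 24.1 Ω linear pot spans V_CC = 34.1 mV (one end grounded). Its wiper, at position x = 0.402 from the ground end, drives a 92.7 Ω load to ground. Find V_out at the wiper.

V_out ≈ 12.9 mV

The pot divides into 14.41 Ω above the wiper and 9.688 Ω below.
Lower segment in parallel with the load: 9.688 ‖ 92.7 = 8.771 Ω.
Then V_out = V_CC · 8.771/(14.41 + 8.771) = 12.90 mV.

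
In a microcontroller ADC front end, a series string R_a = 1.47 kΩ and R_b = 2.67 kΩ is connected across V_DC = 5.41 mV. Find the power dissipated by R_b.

Series current I = V_DC/ΣR = 5.41/4.140 = 1.307 µA.
V(R_b) = I·R = 3.489 mV; P = V·I = 3.489 × 1.307 = 4.559 nW.

P ≈ 4.56 nW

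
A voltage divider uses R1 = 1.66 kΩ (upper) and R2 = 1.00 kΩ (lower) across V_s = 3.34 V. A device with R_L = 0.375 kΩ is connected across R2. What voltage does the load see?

V_out ≈ 0.471 V

First combine the lower leg with the load: R2 ‖ R_L = 0.2727 kΩ.
Now apply the divider: V_out = 3.34 × 0.1411 = 0.4713 V.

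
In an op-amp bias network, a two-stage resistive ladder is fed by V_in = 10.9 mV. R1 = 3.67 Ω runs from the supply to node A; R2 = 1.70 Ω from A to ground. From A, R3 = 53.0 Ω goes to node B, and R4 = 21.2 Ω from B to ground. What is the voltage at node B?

V_B ≈ 0.971 mV

Looking into the second stage from A: R3 + R4 = 74.20 Ω appears in parallel with R2.
Effective lower resistance at A: R2 ‖ 74.20 = 1.662 Ω.
V_A = 10.9 × 1.662/(3.67 + 1.662) = 3.397 mV.
V_B = V_A × 0.2857 = 0.9707 mV.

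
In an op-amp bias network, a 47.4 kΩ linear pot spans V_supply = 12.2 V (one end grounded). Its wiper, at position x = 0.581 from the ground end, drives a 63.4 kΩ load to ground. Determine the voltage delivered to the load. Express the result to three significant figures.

Lower segment x·R_p = 27.54 kΩ; upper segment (1−x)·R_p = 19.86 kΩ.
(x·R_p) ‖ R_L = 19.20 kΩ.
Then V_out = V_supply · 19.20/(19.86 + 19.20) = 5.997 V.
(Unloaded: V_out = x·V_supply = 7.09 V.)

V_out ≈ 6.00 V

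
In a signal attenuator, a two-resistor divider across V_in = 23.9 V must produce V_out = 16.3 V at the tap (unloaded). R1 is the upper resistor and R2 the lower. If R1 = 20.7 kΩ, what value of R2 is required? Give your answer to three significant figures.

R2 ≈ 44.4 kΩ

V_out/V_in = R2/(R1+R2) = 0.6820.
R2 = R1 · 0.6820/(1 − 0.6820) = 44.40 kΩ.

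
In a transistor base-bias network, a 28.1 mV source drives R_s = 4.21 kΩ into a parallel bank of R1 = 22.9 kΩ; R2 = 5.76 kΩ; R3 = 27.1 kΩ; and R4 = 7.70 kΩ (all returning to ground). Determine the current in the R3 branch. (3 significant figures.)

I ≈ 0.396 µA

Combine the parallel branches: R_p = (1/22.9 + 1/5.76 + 1/27.1 + 1/7.70)⁻¹ = 2.604 kΩ.
V_A = 28.1 × 2.604/6.814 = 10.74 mV.
Branch current I = V_A/R3 = 10.74/27.1 = 0.3962 µA.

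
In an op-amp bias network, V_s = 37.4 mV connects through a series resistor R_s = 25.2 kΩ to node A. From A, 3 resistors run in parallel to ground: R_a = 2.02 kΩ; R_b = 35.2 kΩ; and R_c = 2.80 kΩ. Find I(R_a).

I ≈ 0.798 µA

Equivalent of the parallel group: R_p = 1.136 kΩ.
Node voltage V_A = V_s · R_p/(R_s + R_p) = 37.4 × 0.04312 = 1.613 mV.
Branch current I = V_A/R_a = 1.613/2.02 = 0.7984 µA.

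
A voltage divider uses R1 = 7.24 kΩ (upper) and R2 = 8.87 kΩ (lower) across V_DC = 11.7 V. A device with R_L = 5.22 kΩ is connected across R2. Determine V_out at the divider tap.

The load sits in parallel with R2, giving an effective lower resistance R2' = R2·R_L/(R2+R_L) = 3.286 kΩ.
Voltage divider with the loaded lower leg: V_out = 11.7 × 3.286/(7.24 + 3.286) = 11.7 × 0.3122 = 3.653 V.
(Unloaded it would be 6.44 V; the load pulls it down.)

V_out ≈ 3.65 V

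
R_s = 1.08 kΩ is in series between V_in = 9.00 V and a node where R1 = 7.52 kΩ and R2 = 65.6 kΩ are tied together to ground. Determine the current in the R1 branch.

I ≈ 1.03 mA

Combine the parallel branches: R_p = (1/7.52 + 1/65.6)⁻¹ = 6.747 kΩ.
V_A = 9.00 × 6.747/7.827 = 7.758 V.
I(R1) = V_A / R1 = 7.758/7.52 = 1.032 mA.
(Equivalently: I_total = 1.150 mA, then current-divider fraction G_k/ΣG = 0.8972.)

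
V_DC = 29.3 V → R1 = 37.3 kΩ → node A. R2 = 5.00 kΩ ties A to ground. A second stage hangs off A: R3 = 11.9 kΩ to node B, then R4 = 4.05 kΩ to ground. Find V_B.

V_B ≈ 0.689 V

Looking into the second stage from A: R3 + R4 = 15.95 kΩ appears in parallel with R2.
R2 ‖ (R3+R4) = 3.807 kΩ.
First divider: V_A = V_DC · 3.807/(37.3 + 3.807) = 2.713 V.
V_B = V_A × 0.2539 = 0.6890 V.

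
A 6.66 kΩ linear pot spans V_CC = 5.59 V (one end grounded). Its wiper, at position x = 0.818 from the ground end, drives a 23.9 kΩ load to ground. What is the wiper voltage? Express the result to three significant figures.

The pot divides into 1.212 kΩ above the wiper and 5.448 kΩ below.
R_L loads the lower segment: effective lower R = 4.437 kΩ.
V_out = 5.59 × 4.437/(1.212 + 4.437) = 4.390 V.

V_out ≈ 4.39 V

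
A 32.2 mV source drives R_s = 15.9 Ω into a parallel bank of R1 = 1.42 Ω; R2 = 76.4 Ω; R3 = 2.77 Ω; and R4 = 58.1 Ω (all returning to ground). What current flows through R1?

I ≈ 1.23 mA

Combine the parallel branches: R_p = (1/1.42 + 1/76.4 + 1/2.77 + 1/58.1)⁻¹ = 0.9128 Ω.
Node voltage V_A = V_supply · R_p/(R_s + R_p) = 32.2 × 0.05429 = 1.748 mV.
I(R1) = V_A / R1 = 1.748/1.42 = 1.231 mA.
(Equivalently: I_total = 1.915 mA, then current-divider fraction G_k/ΣG = 0.6428.)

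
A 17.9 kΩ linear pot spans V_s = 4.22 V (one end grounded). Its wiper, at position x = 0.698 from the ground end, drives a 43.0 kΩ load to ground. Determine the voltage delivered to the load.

V_out ≈ 2.71 V

Lower segment x·R_p = 12.49 kΩ; upper segment (1−x)·R_p = 5.406 kΩ.
(x·R_p) ‖ R_L = 9.681 kΩ.
V_out = 4.22 × 9.681/(5.406 + 9.681) = 2.708 V.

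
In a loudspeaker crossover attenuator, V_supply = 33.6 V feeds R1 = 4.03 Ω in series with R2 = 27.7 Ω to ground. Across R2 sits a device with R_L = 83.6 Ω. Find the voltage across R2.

V_out ≈ 28.1 V

First combine the lower leg with the load: R2 ‖ R_L = 20.81 Ω.
Voltage divider with the loaded lower leg: V_out = 33.6 × 20.81/(4.03 + 20.81) = 33.6 × 0.8377 = 28.15 V.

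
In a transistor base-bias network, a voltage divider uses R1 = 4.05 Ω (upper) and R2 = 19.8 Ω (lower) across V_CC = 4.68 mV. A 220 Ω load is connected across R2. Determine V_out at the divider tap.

V_out ≈ 3.83 mV

R2 ‖ R_L = (19.8 × 220)/(19.8 + 220) = 18.17 Ω.
Voltage divider with the loaded lower leg: V_out = 4.68 × 18.17/(4.05 + 18.17) = 4.68 × 0.8177 = 3.827 mV.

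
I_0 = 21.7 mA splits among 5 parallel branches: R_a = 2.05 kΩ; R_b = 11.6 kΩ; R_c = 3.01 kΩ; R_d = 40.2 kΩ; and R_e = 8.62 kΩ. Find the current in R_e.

Total conductance ΣG = 1/2.05 + 1/11.6 + 1/3.01 + 1/40.2 + 1/8.62 = 1.047 (units of 1/kΩ).
Current divider: I(R_e) = I_0 · G_k/ΣG = 21.7 × (0.1160/1.047) = 21.7 × 0.1108 = 2.404 mA.

I ≈ 2.40 mA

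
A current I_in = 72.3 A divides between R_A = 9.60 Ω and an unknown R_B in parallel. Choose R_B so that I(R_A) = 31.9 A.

R_B ≈ 7.58 Ω

In a two-way split, I_A/I_in = R_B/(R_A + R_B).
31.9/72.3 = R_B/(R_A + R_B) → R_B = R_A · (0.4412)/(1 − 0.4412) = 9.60 × 0.7896 = 7.580 Ω.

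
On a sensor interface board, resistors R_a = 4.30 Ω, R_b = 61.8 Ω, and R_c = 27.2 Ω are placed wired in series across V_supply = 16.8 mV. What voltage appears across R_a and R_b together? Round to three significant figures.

V ≈ 11.9 mV

Series total: ΣR = 4.30 + 61.8 + 27.2 = 93.30 Ω.
R_{R_a..R_b} = 4.30 + 61.8 = 66.10 Ω.
V = V_supply · R/ΣR = 16.8 × 0.7085 = 11.90 mV.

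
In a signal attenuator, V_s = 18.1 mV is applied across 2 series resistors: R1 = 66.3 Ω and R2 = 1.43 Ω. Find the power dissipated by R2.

ΣR = 67.73 Ω → I = 18.1/67.73 = 0.2672 mA.
P(R2) = I²·R2 = (0.2672)² × 1.43 = 0.1021 µW.

P ≈ 0.102 µW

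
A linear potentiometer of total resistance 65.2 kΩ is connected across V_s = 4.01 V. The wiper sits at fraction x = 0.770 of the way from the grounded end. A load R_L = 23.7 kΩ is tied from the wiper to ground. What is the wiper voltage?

Split the track: R_lower = x·R_p = 50.20 kΩ, R_upper = (1−x)·R_p = 15.00 kΩ.
(x·R_p) ‖ R_L = 16.10 kΩ.
Then V_out = V_s · 16.10/(15.00 + 16.10) = 2.076 V.
(Unloaded: V_out = x·V_s = 3.09 V.)

V_out ≈ 2.08 V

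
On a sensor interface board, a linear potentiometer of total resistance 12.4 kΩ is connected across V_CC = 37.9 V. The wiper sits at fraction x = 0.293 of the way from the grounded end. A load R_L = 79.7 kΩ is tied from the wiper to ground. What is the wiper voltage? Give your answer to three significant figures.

V_out ≈ 10.8 V

Lower segment x·R_p = 3.633 kΩ; upper segment (1−x)·R_p = 8.767 kΩ.
R_L loads the lower segment: effective lower R = 3.475 kΩ.
Then V_out = V_CC · 3.475/(8.767 + 3.475) = 10.76 V.
(Unloaded: V_out = x·V_CC = 11.1 V.)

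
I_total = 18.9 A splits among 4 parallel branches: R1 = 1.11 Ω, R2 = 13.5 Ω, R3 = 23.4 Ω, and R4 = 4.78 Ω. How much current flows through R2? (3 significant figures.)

ΣG = 1/1.11 + 1/13.5 + 1/23.4 + 1/4.78 = 1.227.
By the current-divider rule, I = I_total · G_k/ΣG = 18.9 × 0.06037 = 1.141 A.

I ≈ 1.14 A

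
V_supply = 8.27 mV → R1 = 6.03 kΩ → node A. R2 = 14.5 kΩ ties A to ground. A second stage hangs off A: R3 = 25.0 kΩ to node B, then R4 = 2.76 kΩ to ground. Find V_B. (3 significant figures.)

V_B ≈ 0.503 mV

The second stage (R3 + R4 = 27.76 kΩ) loads node A in parallel with R2.
Effective lower resistance at A: R2 ‖ 27.76 = 9.525 kΩ.
So V_A = 8.27 × 0.6123 = 5.064 mV.
V_B = V_A × 0.09942 = 0.5035 mV.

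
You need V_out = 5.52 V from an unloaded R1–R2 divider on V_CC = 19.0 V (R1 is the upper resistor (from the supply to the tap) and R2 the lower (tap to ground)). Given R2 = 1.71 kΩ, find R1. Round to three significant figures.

The divider ratio is R2/(R1+R2) = 5.52/19.0 = 0.2905.
Rearranging, R1 = R2·(1−k)/k = 1.71 × 2.442 = 4.176 kΩ.

R1 ≈ 4.18 kΩ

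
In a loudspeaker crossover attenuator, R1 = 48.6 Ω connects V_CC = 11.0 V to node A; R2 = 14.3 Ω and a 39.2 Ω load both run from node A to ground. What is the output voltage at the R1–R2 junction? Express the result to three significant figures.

V_out ≈ 1.95 V

First combine the lower leg with the load: R2 ‖ R_L = 10.48 Ω.
Now apply the divider: V_out = 11.0 × 0.1774 = 1.951 V.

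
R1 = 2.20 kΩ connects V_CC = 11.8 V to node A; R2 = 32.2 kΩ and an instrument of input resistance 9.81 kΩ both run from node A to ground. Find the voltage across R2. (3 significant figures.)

V_out ≈ 9.13 V

The load sits in parallel with R2, giving an effective lower resistance R2' = R2·R_L/(R2+R_L) = 7.519 kΩ.
Voltage divider with the loaded lower leg: V_out = 11.8 × 7.519/(2.20 + 7.519) = 11.8 × 0.7736 = 9.129 V.
(Unloaded it would be 11.0 V; the load pulls it down.)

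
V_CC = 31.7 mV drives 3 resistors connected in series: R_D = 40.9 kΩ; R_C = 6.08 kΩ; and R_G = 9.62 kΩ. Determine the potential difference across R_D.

V ≈ 22.9 mV

Series total: ΣR = 40.9 + 6.08 + 9.62 = 56.60 kΩ.
By the voltage-divider rule, V = 31.7 × 40.90/56.60 = 22.91 mV.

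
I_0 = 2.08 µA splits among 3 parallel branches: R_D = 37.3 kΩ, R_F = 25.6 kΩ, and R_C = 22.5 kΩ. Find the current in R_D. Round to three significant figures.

I ≈ 0.505 µA

Conductances: ΣG = 1/37.3 + 1/25.6 + 1/22.5 = 0.1103 (1/kΩ).
R_D takes the fraction G_k/ΣG = 0.02681/0.1103 = 0.2430, so I = 2.08 × 0.2430 = 0.5055 µA.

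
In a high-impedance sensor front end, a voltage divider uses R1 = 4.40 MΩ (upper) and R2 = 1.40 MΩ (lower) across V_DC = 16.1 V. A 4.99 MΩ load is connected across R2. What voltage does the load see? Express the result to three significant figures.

The load sits in parallel with R2, giving an effective lower resistance R2' = R2·R_L/(R2+R_L) = 1.093 MΩ.
Now apply the divider: V_out = 16.1 × 0.1990 = 3.204 V.
(Unloaded it would be 3.89 V; the load pulls it down.)

V_out ≈ 3.20 V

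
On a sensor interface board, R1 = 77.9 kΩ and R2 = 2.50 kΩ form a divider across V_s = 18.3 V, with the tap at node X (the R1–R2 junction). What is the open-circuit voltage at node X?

V_th ≈ 0.569 V

With X open, the divider is unloaded: V_th = 18.3 × 2.50/80.40 = 0.5690 V.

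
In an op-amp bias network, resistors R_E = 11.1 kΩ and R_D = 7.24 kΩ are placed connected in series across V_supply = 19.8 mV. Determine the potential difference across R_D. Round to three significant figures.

Total series resistance ΣR = 11.1 + 7.24 = 18.34 kΩ.
Voltage divider: V = V_supply · (7.240 / 18.34) = 19.8 × 0.3948 = 7.816 mV.

V ≈ 7.82 mV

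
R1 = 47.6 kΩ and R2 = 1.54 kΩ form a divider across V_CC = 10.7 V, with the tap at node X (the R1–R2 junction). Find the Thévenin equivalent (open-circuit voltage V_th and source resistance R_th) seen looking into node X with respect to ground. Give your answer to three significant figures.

V_th ≈ 0.335 V, R_th ≈ 1.49 kΩ

V_th is the unloaded tap voltage: V_CC · R2/(R1+R2) = 10.7 × 0.03134 = 0.3353 V.
With V_CC suppressed (replaced by a short), R_th = R1 ‖ R2 = (47.60 × 1.54)/(47.60 + 1.54) = 1.492 kΩ.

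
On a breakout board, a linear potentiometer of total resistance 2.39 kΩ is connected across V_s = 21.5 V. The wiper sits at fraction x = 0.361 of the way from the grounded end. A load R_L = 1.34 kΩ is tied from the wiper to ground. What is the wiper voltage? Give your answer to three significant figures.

V_out ≈ 5.50 V

The pot divides into 1.527 kΩ above the wiper and 0.8628 kΩ below.
R_L loads the lower segment: effective lower R = 0.5249 kΩ.
Then V_out = V_s · 0.5249/(1.527 + 0.5249) = 5.499 V.
(Unloaded: V_out = x·V_s = 7.76 V.)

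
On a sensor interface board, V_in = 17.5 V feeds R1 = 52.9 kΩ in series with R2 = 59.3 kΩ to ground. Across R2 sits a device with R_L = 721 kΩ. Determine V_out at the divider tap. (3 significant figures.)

V_out ≈ 8.90 V

First combine the lower leg with the load: R2 ‖ R_L = 54.79 kΩ.
Then V_out = V_in · R2'/(R1 + R2') = 17.5 × 54.79/107.7 = 8.904 V.
(Unloaded it would be 9.25 V; the load pulls it down.)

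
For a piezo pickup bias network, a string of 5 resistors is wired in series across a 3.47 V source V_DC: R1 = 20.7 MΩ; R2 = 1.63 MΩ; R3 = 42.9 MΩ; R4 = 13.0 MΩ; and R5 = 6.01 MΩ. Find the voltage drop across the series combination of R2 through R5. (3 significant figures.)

V ≈ 2.62 V

Total series resistance ΣR = 20.7 + 1.63 + 42.9 + 13.0 + 6.01 = 84.24 MΩ.
R_{R2..R5} = 1.63 + 42.9 + 13.0 + 6.01 = 63.54 MΩ.
By the voltage-divider rule, V = 3.47 × 63.54/84.24 = 2.617 V.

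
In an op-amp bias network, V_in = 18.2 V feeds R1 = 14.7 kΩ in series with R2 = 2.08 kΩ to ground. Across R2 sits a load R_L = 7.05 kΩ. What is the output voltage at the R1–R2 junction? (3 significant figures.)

First combine the lower leg with the load: R2 ‖ R_L = 1.606 kΩ.
Voltage divider with the loaded lower leg: V_out = 18.2 × 1.606/(14.7 + 1.606) = 18.2 × 0.09850 = 1.793 V.
(Unloaded it would be 2.26 V; the load pulls it down.)

V_out ≈ 1.79 V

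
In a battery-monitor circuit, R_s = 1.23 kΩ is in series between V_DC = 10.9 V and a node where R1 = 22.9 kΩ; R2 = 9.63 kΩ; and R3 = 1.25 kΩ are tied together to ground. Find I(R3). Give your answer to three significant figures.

I ≈ 4.03 mA

Parallel bank: R_p = 1/(1/22.9 + 1/9.63 + 1/1.25) = 1.055 kΩ.
Node voltage V_A = V_DC · R_p/(R_s + R_p) = 10.9 × 0.4618 = 5.034 V.
I(R3) = V_A / R3 = 5.034/1.25 = 4.027 mA.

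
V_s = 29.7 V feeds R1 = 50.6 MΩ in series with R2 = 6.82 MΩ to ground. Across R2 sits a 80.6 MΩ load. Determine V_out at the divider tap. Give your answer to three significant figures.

R2 ‖ R_L = (6.82 × 80.6)/(6.82 + 80.6) = 6.288 MΩ.
Now apply the divider: V_out = 29.7 × 0.1105 = 3.283 V.
(Unloaded it would be 3.53 V; the load pulls it down.)

V_out ≈ 3.28 V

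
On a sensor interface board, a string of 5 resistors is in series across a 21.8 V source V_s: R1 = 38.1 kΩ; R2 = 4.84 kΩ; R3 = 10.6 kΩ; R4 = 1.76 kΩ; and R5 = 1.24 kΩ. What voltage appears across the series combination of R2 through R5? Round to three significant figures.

Total series resistance ΣR = 38.1 + 4.84 + 10.6 + 1.76 + 1.24 = 56.54 kΩ.
R_{R2..R5} = 4.84 + 10.6 + 1.76 + 1.24 = 18.44 kΩ.
V = V_s · R/ΣR = 21.8 × 0.3261 = 7.110 V.

V ≈ 7.11 V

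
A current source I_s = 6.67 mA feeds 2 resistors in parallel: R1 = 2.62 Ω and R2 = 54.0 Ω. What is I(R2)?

I ≈ 0.309 mA

With just two branches, the current splits inversely with resistance.
So I = 6.67 × 2.62/56.62 = 0.3086 mA.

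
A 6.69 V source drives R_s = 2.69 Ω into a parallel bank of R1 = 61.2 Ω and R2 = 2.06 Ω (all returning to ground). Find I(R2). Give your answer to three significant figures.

Equivalent of the parallel group: R_p = 1.993 Ω.
Node voltage V_A = V_in · R_p/(R_s + R_p) = 6.69 × 0.4256 = 2.847 V.
I(R2) = V_A / R2 = 2.847/2.06 = 1.382 A.
(Check via current divider: I_total = 1.429 A; share G_k/ΣG = 0.9674 → same result.)

I ≈ 1.38 A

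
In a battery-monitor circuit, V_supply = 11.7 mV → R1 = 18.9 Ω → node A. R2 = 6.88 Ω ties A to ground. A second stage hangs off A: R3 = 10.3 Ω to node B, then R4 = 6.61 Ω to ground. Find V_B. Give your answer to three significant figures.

V_B ≈ 0.940 mV

Node A sees R2 in parallel with the series input of stage 2, R3 + R4 = 16.91 Ω.
Effective lower resistance at A: R2 ‖ 16.91 = 4.890 Ω.
First divider: V_A = V_supply · 4.890/(18.9 + 4.890) = 2.405 mV.
Stage 2 is unloaded, so V_B = V_A · R4/(R3+R4) = 2.405 × 6.61/16.91 = 0.9401 mV.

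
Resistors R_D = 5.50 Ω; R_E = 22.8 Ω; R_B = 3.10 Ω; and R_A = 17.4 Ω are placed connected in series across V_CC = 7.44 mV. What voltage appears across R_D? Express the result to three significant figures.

ΣR = 5.50 + 22.8 + 3.10 + 17.4 = 48.80 Ω.
Voltage divider: V = V_CC · (5.500 / 48.80) = 7.44 × 0.1127 = 0.8385 mV.

V ≈ 0.839 mV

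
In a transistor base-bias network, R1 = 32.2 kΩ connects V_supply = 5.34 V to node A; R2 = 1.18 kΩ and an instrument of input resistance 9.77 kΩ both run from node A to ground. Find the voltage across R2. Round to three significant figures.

V_out ≈ 0.169 V

R2 ‖ R_L = (1.18 × 9.77)/(1.18 + 9.77) = 1.053 kΩ.
Voltage divider with the loaded lower leg: V_out = 5.34 × 1.053/(32.2 + 1.053) = 5.34 × 0.03166 = 0.1691 V.
(Unloaded it would be 0.189 V; the load pulls it down.)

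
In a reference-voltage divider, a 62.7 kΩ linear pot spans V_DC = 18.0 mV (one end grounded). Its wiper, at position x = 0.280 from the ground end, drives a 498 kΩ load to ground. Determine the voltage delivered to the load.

V_out ≈ 4.92 mV

Lower segment x·R_p = 17.56 kΩ; upper segment (1−x)·R_p = 45.14 kΩ.
R_L loads the lower segment: effective lower R = 16.96 kΩ.
Loaded-divider output: V_out = 18.0 × 0.2731 = 4.915 mV.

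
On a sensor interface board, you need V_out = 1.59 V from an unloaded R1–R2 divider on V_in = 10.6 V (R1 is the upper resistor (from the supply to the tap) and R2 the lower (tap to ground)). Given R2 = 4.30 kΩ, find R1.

The divider ratio is R2/(R1+R2) = 1.59/10.6 = 0.1500.
So R1 = R2 · (V_in/V_out − 1) = 4.30 × (10.6/1.59 − 1) = 4.30 × 5.667 = 24.37 kΩ.

R1 ≈ 24.4 kΩ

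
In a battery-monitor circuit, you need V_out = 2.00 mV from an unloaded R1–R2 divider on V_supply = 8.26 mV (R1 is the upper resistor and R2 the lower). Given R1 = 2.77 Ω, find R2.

R2 ≈ 0.885 Ω

The divider ratio is R2/(R1+R2) = 2.00/8.26 = 0.2421.
Rearranging, R2 = R1·k/(1−k) = 2.77 × 0.3195 = 0.8850 Ω.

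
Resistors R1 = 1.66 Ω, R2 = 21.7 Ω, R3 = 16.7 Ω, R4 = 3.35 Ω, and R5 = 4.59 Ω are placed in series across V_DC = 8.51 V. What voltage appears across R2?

Series total: ΣR = 1.66 + 21.7 + 16.7 + 3.35 + 4.59 = 48.00 Ω.
Voltage divider: V = V_DC · (21.70 / 48.00) = 8.51 × 0.4521 = 3.847 V.

V ≈ 3.85 V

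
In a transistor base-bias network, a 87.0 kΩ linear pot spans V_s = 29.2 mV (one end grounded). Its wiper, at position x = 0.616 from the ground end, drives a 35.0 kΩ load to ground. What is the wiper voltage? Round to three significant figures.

Lower segment x·R_p = 53.59 kΩ; upper segment (1−x)·R_p = 33.41 kΩ.
(x·R_p) ‖ R_L = 21.17 kΩ.
Loaded-divider output: V_out = 29.2 × 0.3879 = 11.33 mV.

V_out ≈ 11.3 mV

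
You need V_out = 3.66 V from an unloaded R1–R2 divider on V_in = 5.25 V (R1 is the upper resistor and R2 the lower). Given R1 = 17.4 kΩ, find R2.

R2 ≈ 40.1 kΩ

The divider ratio is R2/(R1+R2) = 3.66/5.25 = 0.6971.
Rearranging, R2 = R1·k/(1−k) = 17.4 × 2.302 = 40.05 kΩ.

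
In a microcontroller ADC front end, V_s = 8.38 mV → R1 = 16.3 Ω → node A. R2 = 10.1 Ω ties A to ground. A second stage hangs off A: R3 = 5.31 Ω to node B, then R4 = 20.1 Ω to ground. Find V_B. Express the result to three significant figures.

V_B ≈ 2.04 mV

The second stage (R3 + R4 = 25.41 Ω) loads node A in parallel with R2.
R2 ‖ (R3+R4) = 7.227 Ω.
First divider: V_A = V_s · 7.227/(16.3 + 7.227) = 2.574 mV.
V_B = V_A × 0.7910 = 2.036 mV.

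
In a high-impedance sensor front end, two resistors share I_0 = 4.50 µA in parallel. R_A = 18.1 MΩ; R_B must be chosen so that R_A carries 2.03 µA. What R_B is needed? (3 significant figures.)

Two-branch current divider: I_A = I_0 · R_B/(R_A + R_B).
2.03/4.50 = R_B/(R_A + R_B) → R_B = R_A · (0.4511)/(1 − 0.4511) = 18.1 × 0.8219 = 14.88 MΩ.

R_B ≈ 14.9 MΩ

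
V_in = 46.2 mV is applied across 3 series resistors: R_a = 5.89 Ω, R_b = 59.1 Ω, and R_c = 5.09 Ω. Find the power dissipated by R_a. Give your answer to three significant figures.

P ≈ 2.56 µW

The common current is I = 46.2/70.08 = 0.6592 mA.
V(R_a) = I·R = 3.883 mV; P = V·I = 3.883 × 0.6592 = 2.560 µW.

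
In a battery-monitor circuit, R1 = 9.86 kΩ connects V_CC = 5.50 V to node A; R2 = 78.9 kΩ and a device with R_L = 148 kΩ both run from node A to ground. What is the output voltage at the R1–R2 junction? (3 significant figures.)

V_out ≈ 4.62 V

R2 ‖ R_L = (78.9 × 148)/(78.9 + 148) = 51.46 kΩ.
Then V_out = V_CC · R2'/(R1 + R2') = 5.50 × 51.46/61.32 = 4.616 V.
(Unloaded it would be 4.89 V; the load pulls it down.)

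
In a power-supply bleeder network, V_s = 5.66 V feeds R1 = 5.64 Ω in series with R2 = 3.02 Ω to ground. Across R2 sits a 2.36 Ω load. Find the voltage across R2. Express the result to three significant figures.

V_out ≈ 1.08 V

R2 ‖ R_L = (3.02 × 2.36)/(3.02 + 2.36) = 1.325 Ω.
Then V_out = V_s · R2'/(R1 + R2') = 5.66 × 1.325/6.965 = 1.077 V.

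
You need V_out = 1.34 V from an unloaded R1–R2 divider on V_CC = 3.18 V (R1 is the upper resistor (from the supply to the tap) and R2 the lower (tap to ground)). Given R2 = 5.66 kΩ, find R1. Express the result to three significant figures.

R1 ≈ 7.77 kΩ

The divider ratio is R2/(R1+R2) = 1.34/3.18 = 0.4214.
So R1 = R2 · (V_CC/V_out − 1) = 5.66 × (3.18/1.34 − 1) = 5.66 × 1.373 = 7.772 kΩ.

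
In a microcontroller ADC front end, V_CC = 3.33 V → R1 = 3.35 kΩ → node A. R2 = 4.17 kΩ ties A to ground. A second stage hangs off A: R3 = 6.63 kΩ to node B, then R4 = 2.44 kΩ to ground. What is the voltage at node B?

Node A sees R2 in parallel with the series input of stage 2, R3 + R4 = 9.070 kΩ.
R2 ‖ (R3+R4) = 2.857 kΩ.
First divider: V_A = V_CC · 2.857/(3.35 + 2.857) = 1.533 V.
Stage 2 is unloaded, so V_B = V_A · R4/(R3+R4) = 1.533 × 2.44/9.070 = 0.4123 V.

V_B ≈ 0.412 V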